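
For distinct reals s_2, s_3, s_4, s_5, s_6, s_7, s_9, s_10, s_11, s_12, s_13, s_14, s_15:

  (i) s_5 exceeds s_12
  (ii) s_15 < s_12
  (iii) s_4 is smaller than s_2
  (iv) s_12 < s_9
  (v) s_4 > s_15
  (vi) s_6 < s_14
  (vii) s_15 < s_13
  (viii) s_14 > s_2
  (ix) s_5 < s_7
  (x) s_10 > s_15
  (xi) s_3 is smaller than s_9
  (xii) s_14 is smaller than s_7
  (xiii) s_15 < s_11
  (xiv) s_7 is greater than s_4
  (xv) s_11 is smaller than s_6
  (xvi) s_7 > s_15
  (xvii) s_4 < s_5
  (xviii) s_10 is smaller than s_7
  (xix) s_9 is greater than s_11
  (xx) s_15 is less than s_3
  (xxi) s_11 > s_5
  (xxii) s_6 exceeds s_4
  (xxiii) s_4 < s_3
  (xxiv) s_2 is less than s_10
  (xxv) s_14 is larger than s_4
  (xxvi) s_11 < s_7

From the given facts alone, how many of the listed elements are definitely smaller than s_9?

6

The elements the relations force below s_9 are s_15, s_4, s_12, s_5, s_11, s_3 — no chain reaches any other.
That is 6.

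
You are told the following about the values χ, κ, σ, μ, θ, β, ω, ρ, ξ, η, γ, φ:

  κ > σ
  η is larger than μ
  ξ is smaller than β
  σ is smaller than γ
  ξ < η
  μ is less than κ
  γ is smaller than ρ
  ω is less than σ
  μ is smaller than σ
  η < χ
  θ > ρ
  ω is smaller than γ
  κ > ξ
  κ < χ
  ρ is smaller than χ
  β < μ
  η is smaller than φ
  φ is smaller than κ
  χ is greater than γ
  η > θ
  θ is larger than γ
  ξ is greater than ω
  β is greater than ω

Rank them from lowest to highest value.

ω < ξ < β < μ < σ < γ < ρ < θ < η < φ < κ < χ

Nothing is placed below ω, so it is least; from there ω < ξ; ξ < β; β < μ; μ < σ; σ < γ; γ < ρ; ρ < θ; θ < η; η < φ; φ < κ; κ < χ, each given directly.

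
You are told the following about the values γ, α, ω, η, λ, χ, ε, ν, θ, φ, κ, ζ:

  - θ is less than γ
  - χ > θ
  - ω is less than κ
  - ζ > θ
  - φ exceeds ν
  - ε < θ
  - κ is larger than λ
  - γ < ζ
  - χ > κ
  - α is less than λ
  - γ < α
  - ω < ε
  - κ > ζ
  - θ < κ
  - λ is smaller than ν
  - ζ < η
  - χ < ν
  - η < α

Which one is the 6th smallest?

Piecing the relations together gives one ordering: ω < ε < θ < γ < ζ < η < α < λ < κ < χ < ν < φ.
Counting 6 from the smallest end gives η.

η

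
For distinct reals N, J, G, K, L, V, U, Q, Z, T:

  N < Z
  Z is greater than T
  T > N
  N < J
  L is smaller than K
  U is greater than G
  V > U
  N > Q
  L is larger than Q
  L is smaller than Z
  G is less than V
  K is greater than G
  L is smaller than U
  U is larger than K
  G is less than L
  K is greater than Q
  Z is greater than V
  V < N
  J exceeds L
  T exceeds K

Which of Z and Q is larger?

The relevant relations are Q < L; L < K; K < U; U < V; V < N; N < T; T < Z.
Chaining these gives Q < L < K < U < V < N < T < Z.
So Q < Z; Z is the larger of the two.

Z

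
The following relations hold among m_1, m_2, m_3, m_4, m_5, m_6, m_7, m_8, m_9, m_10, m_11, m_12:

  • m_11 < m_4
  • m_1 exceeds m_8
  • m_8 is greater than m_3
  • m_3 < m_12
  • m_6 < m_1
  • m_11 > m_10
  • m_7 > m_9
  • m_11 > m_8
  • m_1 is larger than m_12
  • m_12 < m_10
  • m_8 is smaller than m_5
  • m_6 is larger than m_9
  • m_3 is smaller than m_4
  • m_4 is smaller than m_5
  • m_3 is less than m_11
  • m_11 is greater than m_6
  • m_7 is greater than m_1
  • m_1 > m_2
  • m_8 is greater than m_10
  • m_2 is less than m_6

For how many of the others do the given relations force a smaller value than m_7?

Directly below m_7: m_9, m_1.
One step further: m_2, m_12, m_6, m_8 (6 so far).
One step further: m_3, m_10 (8 so far).
No other element is forced below m_7 by the given relations, so the count is 8.

8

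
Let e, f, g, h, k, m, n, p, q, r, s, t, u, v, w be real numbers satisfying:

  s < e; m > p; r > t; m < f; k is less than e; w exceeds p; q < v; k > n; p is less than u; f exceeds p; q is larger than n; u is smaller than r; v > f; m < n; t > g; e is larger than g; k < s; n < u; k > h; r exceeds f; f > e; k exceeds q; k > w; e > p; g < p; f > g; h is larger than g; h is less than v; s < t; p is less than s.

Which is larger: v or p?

p < m and m < n give p < n.
Then n < q extends the chain to q.
With q < k: p < m < n < q < k.
Then k < s extends the chain to s.
With s < e: p < m < n < q < k < s < e.
With e < f: p < m < n < q < k < s < e < f.
With f < v: p < m < n < q < k < s < e < f < v.
So p < v; v is the larger of the two.

v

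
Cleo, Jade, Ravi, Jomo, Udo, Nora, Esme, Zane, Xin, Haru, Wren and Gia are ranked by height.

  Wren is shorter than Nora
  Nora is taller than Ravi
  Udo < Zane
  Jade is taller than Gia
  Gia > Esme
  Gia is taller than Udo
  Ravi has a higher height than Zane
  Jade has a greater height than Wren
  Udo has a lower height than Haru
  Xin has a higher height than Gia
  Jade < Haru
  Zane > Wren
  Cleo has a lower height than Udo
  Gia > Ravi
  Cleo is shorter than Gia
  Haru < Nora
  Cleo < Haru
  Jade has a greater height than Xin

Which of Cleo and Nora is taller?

The relevant relations are Cleo < Udo; Udo < Zane; Zane < Ravi; Ravi < Gia; Gia < Xin; Xin < Jade; Jade < Haru; Haru < Nora.
Together: Cleo < Udo < Zane < Ravi < Gia < Xin < Jade < Haru < Nora.
So Cleo < Nora; Nora is the taller of the two.

Nora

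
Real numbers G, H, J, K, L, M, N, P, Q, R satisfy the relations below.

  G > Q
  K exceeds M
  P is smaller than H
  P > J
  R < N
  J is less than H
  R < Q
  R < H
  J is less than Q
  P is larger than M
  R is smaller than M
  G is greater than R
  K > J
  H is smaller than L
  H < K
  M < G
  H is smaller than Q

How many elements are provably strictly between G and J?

Chaining upward from J reaches: P, H, K, L, Q.
Chaining downward from G reaches: R, M, P, H, Q.
Strictly between J and G are those in both lists: P, H, Q — 3 elements.

3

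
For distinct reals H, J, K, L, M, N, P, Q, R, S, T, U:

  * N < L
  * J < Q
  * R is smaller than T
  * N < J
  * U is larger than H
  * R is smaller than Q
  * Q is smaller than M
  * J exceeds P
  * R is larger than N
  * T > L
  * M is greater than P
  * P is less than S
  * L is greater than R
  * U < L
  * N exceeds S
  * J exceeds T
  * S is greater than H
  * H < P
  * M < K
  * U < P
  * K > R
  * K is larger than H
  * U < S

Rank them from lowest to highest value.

Each adjacent pair is fixed by a given relation: H < U; U < P; P < S; S < N; N < R; R < L; L < T; T < J; J < Q; Q < M; M < K. Chaining them end to end gives the full order.

H < U < P < S < N < R < L < T < J < Q < M < K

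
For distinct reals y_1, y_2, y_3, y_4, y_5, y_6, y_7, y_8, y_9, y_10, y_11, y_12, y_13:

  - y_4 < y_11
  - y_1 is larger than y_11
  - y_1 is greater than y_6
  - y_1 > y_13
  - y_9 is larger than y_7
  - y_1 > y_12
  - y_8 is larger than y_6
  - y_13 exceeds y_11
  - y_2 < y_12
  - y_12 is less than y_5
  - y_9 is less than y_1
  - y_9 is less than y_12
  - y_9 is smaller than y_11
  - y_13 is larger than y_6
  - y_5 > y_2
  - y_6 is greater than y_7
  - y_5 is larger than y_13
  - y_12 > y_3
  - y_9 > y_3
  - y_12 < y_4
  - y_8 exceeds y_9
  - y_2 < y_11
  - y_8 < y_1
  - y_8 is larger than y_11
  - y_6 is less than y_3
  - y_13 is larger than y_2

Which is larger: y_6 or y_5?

y_6 < y_3 and y_3 < y_9 give y_6 < y_9.
Then y_9 < y_12 extends the chain to y_12.
Then y_12 < y_4 extends the chain to y_4.
With y_4 < y_11: y_6 < y_3 < y_9 < y_12 < y_4 < y_11.
With y_11 < y_13: y_6 < y_3 < y_9 < y_12 < y_4 < y_11 < y_13.
With y_13 < y_5: y_6 < y_3 < y_9 < y_12 < y_4 < y_11 < y_13 < y_5.
So y_6 < y_5; y_5 is the larger of the two.

y_5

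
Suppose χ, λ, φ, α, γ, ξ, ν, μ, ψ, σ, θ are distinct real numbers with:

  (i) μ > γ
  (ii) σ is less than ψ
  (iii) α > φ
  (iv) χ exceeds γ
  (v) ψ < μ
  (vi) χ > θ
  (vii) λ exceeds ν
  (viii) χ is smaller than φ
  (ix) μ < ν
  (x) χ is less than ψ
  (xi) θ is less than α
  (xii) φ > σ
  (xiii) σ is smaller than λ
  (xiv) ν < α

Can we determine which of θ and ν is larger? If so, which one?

ν

Chaining the given relations: θ < χ < ψ < μ < ν.
So ν is larger.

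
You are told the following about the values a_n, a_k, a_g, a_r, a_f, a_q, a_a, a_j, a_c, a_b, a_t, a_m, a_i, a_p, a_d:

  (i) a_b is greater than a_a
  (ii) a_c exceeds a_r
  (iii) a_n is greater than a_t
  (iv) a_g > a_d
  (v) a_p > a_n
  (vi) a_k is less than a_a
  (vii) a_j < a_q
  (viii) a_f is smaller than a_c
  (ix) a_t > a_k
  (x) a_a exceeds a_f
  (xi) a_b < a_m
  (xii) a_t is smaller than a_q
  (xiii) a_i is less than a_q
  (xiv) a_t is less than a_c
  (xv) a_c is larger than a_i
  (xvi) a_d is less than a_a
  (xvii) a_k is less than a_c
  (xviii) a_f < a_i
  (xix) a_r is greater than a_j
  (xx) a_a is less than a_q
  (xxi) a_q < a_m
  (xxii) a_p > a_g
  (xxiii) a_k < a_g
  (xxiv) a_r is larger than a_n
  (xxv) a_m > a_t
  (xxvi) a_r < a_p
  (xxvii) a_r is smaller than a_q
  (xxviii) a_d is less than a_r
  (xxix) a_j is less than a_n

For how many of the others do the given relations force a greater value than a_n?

The elements the relations force above a_n are a_r, a_p, a_q, a_m, a_c — no chain reaches any other.
That is 5.

5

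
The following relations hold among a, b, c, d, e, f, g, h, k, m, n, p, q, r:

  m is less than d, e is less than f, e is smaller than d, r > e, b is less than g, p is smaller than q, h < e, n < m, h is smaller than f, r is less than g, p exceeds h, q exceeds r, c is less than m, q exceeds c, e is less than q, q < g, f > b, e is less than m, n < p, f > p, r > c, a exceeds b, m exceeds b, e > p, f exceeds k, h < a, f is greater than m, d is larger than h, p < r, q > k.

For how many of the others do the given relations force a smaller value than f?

8

The elements the relations force below f are n, k, b, c, h, p, e, m — no chain reaches any other.
That is 8.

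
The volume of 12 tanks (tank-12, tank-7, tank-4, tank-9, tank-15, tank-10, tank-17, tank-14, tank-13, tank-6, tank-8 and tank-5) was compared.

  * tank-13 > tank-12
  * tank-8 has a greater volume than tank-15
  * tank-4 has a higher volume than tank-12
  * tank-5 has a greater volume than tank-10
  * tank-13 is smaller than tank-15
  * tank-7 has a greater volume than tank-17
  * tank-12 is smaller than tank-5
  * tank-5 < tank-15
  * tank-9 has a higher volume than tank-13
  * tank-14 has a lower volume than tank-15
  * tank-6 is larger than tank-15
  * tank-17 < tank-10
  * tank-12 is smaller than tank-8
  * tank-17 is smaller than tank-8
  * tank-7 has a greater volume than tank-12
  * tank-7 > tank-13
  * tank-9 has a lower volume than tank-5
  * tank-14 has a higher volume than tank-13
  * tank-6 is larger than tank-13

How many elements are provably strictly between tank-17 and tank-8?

3

The relations place tank-17 below tank-8. An element lies strictly between them when it is forced above tank-17 and also forced below tank-8.
Above tank-17: {tank-10, tank-5, tank-7, tank-15, tank-6}. Below tank-8: {tank-10, tank-12, tank-13, tank-14, tank-9, tank-5, tank-15}.
Intersection: {tank-10, tank-5, tank-15} — 3.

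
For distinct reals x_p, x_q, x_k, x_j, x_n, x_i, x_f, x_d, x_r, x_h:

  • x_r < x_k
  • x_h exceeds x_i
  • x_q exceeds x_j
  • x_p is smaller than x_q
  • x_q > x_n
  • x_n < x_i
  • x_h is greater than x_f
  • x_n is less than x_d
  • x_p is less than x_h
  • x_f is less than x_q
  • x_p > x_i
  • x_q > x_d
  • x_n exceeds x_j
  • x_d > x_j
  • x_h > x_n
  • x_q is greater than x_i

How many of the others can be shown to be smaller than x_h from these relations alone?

5

Directly below x_h: x_n, x_i, x_p, x_f.
One step further: x_j (5 so far).
No other element is forced below x_h by the given relations, so the count is 5.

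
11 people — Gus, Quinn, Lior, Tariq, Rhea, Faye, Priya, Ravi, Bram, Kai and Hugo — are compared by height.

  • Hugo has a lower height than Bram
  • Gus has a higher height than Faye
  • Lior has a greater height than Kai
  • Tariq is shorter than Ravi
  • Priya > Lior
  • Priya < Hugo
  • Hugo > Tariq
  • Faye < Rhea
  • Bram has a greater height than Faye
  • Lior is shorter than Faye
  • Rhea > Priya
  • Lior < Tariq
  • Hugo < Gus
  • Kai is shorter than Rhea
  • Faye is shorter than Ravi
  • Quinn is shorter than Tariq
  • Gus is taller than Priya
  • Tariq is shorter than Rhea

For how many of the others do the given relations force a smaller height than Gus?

The elements the relations force below Gus are Quinn, Kai, Lior, Faye, Tariq, Priya, Hugo — no chain reaches any other.
That is 7.

7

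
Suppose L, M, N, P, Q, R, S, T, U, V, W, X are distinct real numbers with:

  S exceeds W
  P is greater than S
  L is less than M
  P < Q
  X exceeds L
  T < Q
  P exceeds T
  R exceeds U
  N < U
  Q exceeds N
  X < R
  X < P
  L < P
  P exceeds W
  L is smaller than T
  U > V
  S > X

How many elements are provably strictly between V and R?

1

The relations place V below R. An element lies strictly between them when it is forced above V and also forced below R.
Above V: {U}. Below R: {L, X, N, U}.
Intersection: {U} — 1.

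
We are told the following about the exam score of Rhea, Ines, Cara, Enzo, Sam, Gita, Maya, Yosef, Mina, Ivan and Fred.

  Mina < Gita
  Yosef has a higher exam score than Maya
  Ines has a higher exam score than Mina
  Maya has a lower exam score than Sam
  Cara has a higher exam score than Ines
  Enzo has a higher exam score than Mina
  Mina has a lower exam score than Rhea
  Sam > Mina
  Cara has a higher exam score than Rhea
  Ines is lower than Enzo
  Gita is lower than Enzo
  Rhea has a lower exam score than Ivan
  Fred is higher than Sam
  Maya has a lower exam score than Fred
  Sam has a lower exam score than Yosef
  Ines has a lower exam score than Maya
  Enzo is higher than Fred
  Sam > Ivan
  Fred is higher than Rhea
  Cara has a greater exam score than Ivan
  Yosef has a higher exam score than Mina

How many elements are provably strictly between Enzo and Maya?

2

The relations place Maya below Enzo. An element lies strictly between them when it is forced above Maya and also forced below Enzo.
Above Maya: {Sam, Fred, Yosef}. Below Enzo: {Mina, Rhea, Ines, Ivan, Sam, Fred, Gita}.
Intersection: {Sam, Fred} — 2.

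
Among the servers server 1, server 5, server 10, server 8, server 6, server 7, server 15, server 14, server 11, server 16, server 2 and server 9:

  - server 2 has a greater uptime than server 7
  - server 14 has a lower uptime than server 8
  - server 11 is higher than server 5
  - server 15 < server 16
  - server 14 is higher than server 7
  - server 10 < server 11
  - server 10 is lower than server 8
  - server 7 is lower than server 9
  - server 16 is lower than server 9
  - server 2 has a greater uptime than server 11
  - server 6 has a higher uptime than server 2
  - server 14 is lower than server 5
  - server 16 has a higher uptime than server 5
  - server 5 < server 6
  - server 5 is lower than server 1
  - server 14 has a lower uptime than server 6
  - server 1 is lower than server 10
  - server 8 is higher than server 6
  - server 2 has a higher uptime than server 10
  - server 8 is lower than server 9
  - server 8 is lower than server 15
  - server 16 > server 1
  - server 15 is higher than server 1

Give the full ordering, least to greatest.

server 7 < server 14 < server 5 < server 1 < server 10 < server 11 < server 2 < server 6 < server 8 < server 15 < server 16 < server 9

Each adjacent pair is fixed by a given relation: server 7 < server 14; server 14 < server 5; server 5 < server 1; server 1 < server 10; server 10 < server 11; server 11 < server 2; server 2 < server 6; server 6 < server 8; server 8 < server 15; server 15 < server 16; server 16 < server 9. Chaining them end to end gives the full order.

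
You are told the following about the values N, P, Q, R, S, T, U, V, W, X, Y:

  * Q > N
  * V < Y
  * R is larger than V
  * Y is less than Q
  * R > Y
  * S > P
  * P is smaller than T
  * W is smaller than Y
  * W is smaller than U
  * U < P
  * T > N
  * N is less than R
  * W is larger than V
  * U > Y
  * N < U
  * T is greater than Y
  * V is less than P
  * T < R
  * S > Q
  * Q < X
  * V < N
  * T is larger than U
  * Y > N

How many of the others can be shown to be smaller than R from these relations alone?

7

The elements the relations force below R are V, W, N, Y, U, P, T — no chain reaches any other.
That is 7.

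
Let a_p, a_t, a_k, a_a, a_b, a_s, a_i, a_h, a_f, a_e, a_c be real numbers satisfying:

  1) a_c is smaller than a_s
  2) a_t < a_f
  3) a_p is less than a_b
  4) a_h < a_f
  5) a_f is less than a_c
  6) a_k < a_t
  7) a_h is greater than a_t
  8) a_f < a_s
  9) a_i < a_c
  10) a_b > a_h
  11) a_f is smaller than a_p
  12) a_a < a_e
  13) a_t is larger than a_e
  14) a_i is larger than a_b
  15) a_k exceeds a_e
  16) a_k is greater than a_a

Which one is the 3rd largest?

a_i

The consecutive relations fix a unique order: a_a < a_e < a_k < a_t < a_h < a_f < a_p < a_b < a_i < a_c < a_s.
The 3rd largest is a_i.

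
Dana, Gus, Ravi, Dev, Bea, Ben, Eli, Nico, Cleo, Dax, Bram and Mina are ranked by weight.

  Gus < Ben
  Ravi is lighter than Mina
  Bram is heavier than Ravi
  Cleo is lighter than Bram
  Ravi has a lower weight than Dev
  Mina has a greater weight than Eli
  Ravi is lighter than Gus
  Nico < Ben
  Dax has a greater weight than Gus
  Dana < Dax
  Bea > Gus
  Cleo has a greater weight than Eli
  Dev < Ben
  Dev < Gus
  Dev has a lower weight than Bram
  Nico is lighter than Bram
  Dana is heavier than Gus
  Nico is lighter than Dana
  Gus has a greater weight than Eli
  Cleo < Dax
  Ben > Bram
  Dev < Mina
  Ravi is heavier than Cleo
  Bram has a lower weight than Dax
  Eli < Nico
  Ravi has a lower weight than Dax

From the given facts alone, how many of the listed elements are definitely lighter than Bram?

Directly below Bram: Cleo, Nico, Ravi, Dev.
One step further: Eli (5 so far).
No other element is forced below Bram by the given relations, so the count is 5.

5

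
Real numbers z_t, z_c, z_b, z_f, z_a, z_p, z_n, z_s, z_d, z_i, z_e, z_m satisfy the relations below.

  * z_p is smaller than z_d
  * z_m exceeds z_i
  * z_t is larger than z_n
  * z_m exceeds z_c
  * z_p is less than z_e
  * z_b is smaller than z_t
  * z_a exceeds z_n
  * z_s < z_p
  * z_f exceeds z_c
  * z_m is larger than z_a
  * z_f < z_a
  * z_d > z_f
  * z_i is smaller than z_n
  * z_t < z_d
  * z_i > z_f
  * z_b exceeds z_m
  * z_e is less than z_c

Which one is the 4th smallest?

Piecing the relations together gives one ordering: z_s < z_p < z_e < z_c < z_f < z_i < z_n < z_a < z_m < z_b < z_t < z_d.
The 4th smallest is z_c.

z_c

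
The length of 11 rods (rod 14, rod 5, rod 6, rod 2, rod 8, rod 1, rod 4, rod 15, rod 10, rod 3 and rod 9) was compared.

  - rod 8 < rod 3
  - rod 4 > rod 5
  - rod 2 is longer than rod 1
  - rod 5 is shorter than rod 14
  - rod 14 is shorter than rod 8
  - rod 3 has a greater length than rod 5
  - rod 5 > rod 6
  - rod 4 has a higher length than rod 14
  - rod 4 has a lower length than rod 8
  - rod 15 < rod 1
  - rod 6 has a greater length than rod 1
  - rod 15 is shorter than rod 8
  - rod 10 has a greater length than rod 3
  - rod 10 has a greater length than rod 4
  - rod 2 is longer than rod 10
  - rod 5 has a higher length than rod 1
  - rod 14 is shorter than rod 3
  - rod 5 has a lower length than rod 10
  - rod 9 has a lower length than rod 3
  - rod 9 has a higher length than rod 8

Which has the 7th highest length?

rod 14

Piecing the relations together gives one ordering: rod 15 < rod 1 < rod 6 < rod 5 < rod 14 < rod 4 < rod 8 < rod 9 < rod 3 < rod 10 < rod 2.
The 7th largest is rod 14.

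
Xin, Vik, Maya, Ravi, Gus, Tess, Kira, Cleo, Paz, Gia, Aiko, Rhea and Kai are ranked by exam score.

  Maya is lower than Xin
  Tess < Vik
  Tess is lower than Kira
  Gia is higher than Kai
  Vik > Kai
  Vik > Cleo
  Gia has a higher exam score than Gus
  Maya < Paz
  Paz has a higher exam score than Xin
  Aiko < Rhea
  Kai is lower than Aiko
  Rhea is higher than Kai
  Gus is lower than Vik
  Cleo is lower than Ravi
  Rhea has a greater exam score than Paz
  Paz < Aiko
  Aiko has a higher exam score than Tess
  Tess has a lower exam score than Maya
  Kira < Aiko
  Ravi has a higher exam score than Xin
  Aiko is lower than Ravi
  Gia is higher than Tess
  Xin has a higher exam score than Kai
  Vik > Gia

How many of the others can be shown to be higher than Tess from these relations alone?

9

From Tess the given relations immediately reach Gia, Maya, Vik, Kira, Aiko.
From those, Xin, Paz, Ravi, Rhea — 9 in total.
No other element is forced above Tess by the given relations, so the count is 9.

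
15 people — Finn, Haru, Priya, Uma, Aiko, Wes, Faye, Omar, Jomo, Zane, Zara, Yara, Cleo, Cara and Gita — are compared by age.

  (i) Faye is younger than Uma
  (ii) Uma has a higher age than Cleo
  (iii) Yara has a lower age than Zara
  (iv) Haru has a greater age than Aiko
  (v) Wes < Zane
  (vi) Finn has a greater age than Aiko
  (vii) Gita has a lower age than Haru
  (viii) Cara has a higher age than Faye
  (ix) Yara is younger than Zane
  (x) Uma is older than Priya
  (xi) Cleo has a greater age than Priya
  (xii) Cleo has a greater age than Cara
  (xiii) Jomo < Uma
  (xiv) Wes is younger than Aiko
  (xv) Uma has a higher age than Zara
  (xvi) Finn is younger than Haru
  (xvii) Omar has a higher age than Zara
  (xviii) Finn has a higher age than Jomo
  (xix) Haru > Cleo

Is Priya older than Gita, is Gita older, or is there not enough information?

undetermined

Following every chain through Gita: above Gita we get Haru.
Priya is not reached, and no chain runs the other way from Priya to Gita.
So the given relations leave the order of Gita and Priya undetermined.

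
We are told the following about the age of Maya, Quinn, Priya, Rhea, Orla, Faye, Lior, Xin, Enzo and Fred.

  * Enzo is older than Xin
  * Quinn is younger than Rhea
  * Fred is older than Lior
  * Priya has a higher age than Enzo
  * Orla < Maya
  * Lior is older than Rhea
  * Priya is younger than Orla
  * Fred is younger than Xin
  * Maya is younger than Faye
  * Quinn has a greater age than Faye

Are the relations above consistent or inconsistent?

Chaining the given relations yields Lior < Fred < Xin < Enzo < Priya < Orla < Maya < Faye < Quinn < Rhea, so Lior < Rhea. But one relation states Rhea < Lior. These cannot both hold.

inconsistent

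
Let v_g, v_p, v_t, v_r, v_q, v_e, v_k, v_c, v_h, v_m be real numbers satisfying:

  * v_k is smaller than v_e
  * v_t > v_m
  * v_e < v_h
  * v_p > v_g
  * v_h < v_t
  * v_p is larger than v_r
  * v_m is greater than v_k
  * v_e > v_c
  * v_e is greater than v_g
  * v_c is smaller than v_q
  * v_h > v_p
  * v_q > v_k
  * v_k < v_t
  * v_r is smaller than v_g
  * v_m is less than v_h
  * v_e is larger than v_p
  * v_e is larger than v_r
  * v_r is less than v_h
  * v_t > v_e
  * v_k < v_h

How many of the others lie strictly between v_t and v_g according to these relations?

3

The relations place v_g below v_t. An element lies strictly between them when it is forced above v_g and also forced below v_t.
Above v_g: {v_p, v_e, v_h}. Below v_t: {v_r, v_k, v_m, v_p, v_c, v_e, v_h}.
Intersection: {v_p, v_e, v_h} — 3.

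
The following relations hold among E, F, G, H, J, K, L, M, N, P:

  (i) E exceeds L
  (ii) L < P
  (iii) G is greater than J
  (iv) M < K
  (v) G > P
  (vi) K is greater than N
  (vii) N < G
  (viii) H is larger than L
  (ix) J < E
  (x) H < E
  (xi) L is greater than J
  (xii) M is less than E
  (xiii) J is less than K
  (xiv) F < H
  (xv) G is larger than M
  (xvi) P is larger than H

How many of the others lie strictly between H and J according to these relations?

1

Chaining upward from J reaches: L, P, K, G, E.
Chaining downward from H reaches: L, F.
Strictly between J and H are those in both lists: L — 1 element.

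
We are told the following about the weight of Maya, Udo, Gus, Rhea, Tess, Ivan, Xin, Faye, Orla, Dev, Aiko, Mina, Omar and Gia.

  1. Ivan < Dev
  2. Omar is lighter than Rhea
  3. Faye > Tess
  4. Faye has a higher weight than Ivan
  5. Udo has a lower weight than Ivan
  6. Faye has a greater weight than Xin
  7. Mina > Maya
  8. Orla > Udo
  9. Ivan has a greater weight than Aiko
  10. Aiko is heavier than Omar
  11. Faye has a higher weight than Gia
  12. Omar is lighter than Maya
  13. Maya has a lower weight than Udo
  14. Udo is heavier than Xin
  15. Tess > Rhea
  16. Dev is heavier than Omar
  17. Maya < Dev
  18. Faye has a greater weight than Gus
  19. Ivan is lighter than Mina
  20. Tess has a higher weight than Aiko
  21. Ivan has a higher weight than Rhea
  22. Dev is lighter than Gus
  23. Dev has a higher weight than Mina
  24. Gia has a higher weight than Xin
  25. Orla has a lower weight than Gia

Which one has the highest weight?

Omar is not greatest since Omar < Dev; Aiko is not greatest since Aiko < Tess; Xin is not greatest since Xin < Udo; Maya is not greatest since Maya < Udo; Udo is not greatest since Udo < Orla; Orla is not greatest since Orla < Gia; Rhea is not greatest since Rhea < Tess; Ivan is not greatest since Ivan < Faye; Tess is not greatest since Tess < Faye; Mina is not greatest since Mina < Dev; Gia is not greatest since Gia < Faye; Dev is not greatest since Dev < Gus; Gus is not greatest since Gus < Faye.
Only Faye has nothing above it, so Faye is the highest weight.

Faye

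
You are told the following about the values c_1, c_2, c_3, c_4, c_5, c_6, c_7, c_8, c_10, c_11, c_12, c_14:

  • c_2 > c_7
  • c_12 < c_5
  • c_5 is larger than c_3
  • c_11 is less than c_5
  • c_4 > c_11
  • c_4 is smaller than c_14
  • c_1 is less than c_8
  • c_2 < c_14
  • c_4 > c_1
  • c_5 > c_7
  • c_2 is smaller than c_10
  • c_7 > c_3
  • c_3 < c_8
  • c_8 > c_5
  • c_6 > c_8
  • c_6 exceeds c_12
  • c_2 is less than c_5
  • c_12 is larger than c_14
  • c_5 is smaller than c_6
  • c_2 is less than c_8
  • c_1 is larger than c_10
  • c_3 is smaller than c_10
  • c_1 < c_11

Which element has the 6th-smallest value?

Piecing the relations together gives one ordering: c_3 < c_7 < c_2 < c_10 < c_1 < c_11 < c_4 < c_14 < c_12 < c_5 < c_8 < c_6.
The 6th smallest is c_11.

c_11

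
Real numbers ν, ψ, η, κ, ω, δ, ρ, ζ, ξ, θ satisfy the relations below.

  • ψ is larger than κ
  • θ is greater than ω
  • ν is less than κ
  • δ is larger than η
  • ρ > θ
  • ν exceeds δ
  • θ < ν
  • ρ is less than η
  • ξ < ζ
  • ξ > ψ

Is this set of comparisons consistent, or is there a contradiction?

consistent

Every relation is compatible with ω < θ < ρ < η < δ < ν < κ < ψ < ξ < ζ; the set is consistent.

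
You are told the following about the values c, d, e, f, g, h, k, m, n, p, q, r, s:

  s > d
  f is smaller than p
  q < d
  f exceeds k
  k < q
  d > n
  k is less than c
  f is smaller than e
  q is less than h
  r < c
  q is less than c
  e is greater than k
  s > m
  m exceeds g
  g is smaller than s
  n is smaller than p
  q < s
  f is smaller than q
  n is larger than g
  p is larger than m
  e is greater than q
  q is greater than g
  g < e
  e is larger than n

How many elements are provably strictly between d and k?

2

Chaining upward from k reaches: f, q, p, h, e, c, s.
Chaining downward from d reaches: g, n, f, q.
Strictly between k and d are those in both lists: f, q — 2 elements.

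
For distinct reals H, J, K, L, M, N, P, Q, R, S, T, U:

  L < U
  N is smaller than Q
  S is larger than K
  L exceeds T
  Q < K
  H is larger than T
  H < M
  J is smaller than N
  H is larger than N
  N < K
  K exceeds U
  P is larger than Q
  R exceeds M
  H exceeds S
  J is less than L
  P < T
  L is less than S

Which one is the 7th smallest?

U

The consecutive relations fix a unique order: J < N < Q < P < T < L < U < K < S < H < M < R.
The 7th smallest is U.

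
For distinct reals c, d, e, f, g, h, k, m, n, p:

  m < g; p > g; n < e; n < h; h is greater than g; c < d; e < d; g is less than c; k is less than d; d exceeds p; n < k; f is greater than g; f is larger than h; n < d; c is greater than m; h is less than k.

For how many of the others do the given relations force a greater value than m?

7

The elements the relations force above m are g, p, h, k, c, f, d — no chain reaches any other.
That is 7.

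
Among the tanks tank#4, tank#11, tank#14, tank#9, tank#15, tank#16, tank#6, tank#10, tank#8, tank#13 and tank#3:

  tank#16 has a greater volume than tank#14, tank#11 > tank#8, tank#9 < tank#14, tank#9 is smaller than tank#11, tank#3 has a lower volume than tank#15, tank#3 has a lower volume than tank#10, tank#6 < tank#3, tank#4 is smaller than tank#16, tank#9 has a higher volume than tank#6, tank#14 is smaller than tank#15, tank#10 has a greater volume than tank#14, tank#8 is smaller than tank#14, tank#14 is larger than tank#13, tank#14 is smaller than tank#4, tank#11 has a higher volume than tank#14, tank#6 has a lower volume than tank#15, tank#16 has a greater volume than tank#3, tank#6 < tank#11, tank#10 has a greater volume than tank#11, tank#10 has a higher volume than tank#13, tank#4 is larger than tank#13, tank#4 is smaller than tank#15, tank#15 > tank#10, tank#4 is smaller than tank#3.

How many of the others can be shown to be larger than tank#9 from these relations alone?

7

From tank#9 the given relations immediately reach tank#14, tank#11.
From those, tank#4, tank#10, tank#16, tank#15 — 6 in total.
From those, tank#3 — 7 in total.
No other element is forced above tank#9 by the given relations, so the count is 7.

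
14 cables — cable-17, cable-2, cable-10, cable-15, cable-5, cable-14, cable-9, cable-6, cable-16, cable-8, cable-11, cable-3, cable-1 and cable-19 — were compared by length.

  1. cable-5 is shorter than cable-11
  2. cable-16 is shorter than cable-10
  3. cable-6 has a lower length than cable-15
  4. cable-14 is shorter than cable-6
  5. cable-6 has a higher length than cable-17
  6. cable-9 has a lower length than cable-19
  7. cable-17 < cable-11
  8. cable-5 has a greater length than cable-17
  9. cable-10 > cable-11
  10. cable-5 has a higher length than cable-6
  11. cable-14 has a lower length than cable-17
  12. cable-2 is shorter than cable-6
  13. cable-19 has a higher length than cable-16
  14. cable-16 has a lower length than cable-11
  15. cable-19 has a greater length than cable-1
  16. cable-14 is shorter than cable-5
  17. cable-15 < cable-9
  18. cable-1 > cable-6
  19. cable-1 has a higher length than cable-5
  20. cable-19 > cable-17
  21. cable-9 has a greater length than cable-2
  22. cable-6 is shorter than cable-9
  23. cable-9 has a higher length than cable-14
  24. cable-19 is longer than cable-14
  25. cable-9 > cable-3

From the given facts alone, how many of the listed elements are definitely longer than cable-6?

Directly above cable-6: cable-15, cable-5, cable-1, cable-9.
One step further: cable-11, cable-19 (6 so far).
One step further: cable-10 (7 so far).
Nothing else is reachable above cable-6; 7 in all.

7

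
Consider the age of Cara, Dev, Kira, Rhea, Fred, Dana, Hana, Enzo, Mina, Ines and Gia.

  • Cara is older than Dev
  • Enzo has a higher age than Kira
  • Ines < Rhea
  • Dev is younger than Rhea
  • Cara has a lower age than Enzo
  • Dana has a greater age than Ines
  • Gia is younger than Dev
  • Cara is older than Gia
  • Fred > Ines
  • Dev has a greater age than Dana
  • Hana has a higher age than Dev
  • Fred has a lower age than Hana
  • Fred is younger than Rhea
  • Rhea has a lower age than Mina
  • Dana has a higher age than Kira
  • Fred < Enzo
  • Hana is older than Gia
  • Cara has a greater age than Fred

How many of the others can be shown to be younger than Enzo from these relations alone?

7

From Enzo the given relations immediately reach Kira, Fred, Cara.
From those, Ines, Gia, Dev — 6 in total.
From those, Dana — 7 in total.
Nothing else is reachable below Enzo; 7 in all.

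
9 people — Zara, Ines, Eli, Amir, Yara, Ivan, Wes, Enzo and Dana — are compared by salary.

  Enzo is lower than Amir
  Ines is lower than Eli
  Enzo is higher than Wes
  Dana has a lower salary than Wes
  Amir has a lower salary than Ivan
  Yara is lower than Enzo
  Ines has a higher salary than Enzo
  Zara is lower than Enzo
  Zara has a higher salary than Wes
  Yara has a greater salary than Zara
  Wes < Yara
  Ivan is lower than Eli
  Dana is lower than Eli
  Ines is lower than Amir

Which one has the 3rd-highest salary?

Chaining the given pairs: Dana < Wes < Zara < Yara < Enzo < Ines < Amir < Ivan < Eli.
Counting 3 from the largest end gives Amir.

Amir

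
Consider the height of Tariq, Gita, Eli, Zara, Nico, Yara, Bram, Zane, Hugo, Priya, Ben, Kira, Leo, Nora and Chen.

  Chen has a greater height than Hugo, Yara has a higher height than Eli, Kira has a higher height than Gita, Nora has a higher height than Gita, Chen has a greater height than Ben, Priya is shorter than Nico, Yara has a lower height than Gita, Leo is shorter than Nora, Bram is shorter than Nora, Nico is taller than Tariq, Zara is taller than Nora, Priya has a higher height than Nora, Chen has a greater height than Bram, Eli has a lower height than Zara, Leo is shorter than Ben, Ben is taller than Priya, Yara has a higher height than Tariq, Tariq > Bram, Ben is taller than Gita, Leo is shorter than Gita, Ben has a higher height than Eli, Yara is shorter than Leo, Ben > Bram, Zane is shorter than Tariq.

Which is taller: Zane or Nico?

The relevant relations are Zane < Tariq; Tariq < Yara; Yara < Leo; Leo < Gita; Gita < Nora; Nora < Priya; Priya < Nico.
Together: Zane < Tariq < Yara < Leo < Gita < Nora < Priya < Nico.
So Zane < Nico; Nico is the taller of the two.

Nico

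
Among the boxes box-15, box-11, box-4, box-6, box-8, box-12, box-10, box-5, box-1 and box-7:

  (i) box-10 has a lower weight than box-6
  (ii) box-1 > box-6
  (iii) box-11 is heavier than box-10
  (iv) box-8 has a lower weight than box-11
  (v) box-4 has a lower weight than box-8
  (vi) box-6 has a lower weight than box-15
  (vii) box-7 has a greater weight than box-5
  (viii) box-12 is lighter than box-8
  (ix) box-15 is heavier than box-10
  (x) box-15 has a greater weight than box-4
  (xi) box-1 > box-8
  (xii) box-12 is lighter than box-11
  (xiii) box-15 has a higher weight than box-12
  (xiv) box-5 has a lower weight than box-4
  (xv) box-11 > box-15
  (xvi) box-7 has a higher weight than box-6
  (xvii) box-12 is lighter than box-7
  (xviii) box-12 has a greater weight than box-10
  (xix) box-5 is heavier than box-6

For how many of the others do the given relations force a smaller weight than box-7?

From box-7 the given relations immediately reach box-6, box-5, box-12.
From those, box-10 — 4 in total.
No other element is forced below box-7 by the given relations, so the count is 4.

4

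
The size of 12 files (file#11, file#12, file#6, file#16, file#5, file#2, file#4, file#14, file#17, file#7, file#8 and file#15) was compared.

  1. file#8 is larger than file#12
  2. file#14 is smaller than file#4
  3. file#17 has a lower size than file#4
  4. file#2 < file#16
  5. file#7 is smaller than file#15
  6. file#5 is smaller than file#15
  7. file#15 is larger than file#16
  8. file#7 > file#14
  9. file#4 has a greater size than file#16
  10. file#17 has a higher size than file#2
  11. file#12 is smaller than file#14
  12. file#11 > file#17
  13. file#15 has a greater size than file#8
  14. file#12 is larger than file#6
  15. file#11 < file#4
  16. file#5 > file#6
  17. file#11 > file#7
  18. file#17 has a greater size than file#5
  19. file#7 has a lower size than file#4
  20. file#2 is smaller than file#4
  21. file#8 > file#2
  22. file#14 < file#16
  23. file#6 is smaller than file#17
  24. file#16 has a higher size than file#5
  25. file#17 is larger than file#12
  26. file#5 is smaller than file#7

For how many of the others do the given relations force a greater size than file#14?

From file#14 the given relations immediately reach file#16, file#7, file#4.
From those, file#11, file#15 — 5 in total.
No other element is forced above file#14 by the given relations, so the count is 5.

5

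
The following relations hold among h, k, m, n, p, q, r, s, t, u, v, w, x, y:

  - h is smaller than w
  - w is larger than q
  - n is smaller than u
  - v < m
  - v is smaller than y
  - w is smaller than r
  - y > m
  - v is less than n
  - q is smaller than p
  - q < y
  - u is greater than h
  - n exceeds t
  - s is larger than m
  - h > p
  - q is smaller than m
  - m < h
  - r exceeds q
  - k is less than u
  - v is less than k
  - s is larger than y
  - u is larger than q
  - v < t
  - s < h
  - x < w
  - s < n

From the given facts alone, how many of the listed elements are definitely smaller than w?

From w the given relations immediately reach q, h, x.
From those, m, p, s — 6 in total.
From those, v, y — 8 in total.
No other element is forced below w by the given relations, so the count is 8.

8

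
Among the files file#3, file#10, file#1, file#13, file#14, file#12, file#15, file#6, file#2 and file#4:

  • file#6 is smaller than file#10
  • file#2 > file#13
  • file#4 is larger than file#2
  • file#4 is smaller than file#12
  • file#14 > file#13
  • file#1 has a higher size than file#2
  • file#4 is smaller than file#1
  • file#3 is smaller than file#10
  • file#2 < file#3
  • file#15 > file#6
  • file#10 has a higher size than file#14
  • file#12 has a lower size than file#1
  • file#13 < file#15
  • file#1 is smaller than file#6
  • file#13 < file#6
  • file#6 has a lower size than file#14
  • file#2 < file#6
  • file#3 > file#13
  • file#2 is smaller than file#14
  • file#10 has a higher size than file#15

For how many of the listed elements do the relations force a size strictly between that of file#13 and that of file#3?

Chaining upward from file#13 reaches: file#2, file#4, file#12, file#1, file#6, file#14, file#15, file#10.
Chaining downward from file#3 reaches: file#2.
Strictly between file#13 and file#3 are those in both lists: file#2 — 1 element.

1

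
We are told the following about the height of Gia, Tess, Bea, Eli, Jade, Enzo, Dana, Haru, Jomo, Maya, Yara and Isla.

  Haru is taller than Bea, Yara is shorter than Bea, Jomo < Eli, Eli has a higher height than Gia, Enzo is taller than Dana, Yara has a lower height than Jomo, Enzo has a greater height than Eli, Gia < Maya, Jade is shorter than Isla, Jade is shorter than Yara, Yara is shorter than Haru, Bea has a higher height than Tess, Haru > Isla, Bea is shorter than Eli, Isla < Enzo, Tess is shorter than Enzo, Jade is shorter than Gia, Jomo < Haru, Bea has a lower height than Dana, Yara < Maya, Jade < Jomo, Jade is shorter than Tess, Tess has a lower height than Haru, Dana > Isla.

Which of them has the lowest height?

Jade

Chaining upward from Jade: directly above it, Isla, Gia, Yara, Tess, Jomo; then Bea, Dana, Maya, Eli, Haru, Enzo.
That covers every other element, and nothing is given below Jade, so Jade is the lowest height.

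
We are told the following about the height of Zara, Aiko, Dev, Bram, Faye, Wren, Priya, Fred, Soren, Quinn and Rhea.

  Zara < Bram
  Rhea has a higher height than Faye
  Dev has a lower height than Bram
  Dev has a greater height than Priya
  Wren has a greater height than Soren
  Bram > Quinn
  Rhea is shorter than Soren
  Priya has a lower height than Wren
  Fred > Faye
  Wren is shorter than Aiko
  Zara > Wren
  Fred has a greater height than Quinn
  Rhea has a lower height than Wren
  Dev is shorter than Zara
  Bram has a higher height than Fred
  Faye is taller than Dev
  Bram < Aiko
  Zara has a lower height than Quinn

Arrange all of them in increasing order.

Priya < Dev < Faye < Rhea < Soren < Wren < Zara < Quinn < Fred < Bram < Aiko

Each adjacent pair is fixed by a given relation: Priya < Dev; Dev < Faye; Faye < Rhea; Rhea < Soren; Soren < Wren; Wren < Zara; Zara < Quinn; Quinn < Fred; Fred < Bram; Bram < Aiko. Chaining them end to end gives the full order.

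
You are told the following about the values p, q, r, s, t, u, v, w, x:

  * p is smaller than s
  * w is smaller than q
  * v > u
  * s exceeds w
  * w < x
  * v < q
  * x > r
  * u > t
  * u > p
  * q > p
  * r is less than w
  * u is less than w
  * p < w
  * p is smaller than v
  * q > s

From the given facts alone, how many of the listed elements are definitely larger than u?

5

The elements the relations force above u are w, x, s, v, q — no chain reaches any other.
That is 5.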